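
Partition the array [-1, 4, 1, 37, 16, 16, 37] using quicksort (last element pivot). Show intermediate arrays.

Partition 1: pivot=37 at index 6 -> [-1, 4, 1, 37, 16, 16, 37]
Partition 2: pivot=16 at index 4 -> [-1, 4, 1, 16, 16, 37, 37]
Partition 3: pivot=16 at index 3 -> [-1, 4, 1, 16, 16, 37, 37]
Partition 4: pivot=1 at index 1 -> [-1, 1, 4, 16, 16, 37, 37]


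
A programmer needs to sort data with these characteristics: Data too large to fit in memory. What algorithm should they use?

Best choice: External merge sort
Reason: Minimizes disk I/O by sequential reads/writes


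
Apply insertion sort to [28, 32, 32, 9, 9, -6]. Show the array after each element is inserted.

First element 28 is already 'sorted'
Insert 32: shifted 0 elements -> [28, 32, 32, 9, 9, -6]
Insert 32: shifted 0 elements -> [28, 32, 32, 9, 9, -6]
Insert 9: shifted 3 elements -> [9, 28, 32, 32, 9, -6]
Insert 9: shifted 3 elements -> [9, 9, 28, 32, 32, -6]
Insert -6: shifted 5 elements -> [-6, 9, 9, 28, 32, 32]


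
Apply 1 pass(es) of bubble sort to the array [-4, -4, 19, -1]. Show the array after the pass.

After pass 1: [-4, -4, -1, 19] (1 swaps)
Total swaps: 1


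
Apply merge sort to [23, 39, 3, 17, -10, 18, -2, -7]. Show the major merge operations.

Divide and conquer:
  Merge [23] + [39] -> [23, 39]
  Merge [3] + [17] -> [3, 17]
  Merge [23, 39] + [3, 17] -> [3, 17, 23, 39]
  Merge [-10] + [18] -> [-10, 18]
  Merge [-2] + [-7] -> [-7, -2]
  Merge [-10, 18] + [-7, -2] -> [-10, -7, -2, 18]
  Merge [3, 17, 23, 39] + [-10, -7, -2, 18] -> [-10, -7, -2, 3, 17, 18, 23, 39]


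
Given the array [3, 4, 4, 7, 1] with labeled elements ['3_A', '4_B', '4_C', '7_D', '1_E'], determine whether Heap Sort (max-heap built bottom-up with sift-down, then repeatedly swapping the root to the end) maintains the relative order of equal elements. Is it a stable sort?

Trace Heap Sort on the labeled array (the key is the number; the letter only tracks identity):
  Build max-heap: [7_D, 4_B, 4_C, 3_A, 1_E]
  Swap root 7_D to index 4, re-heapify first 4 -> [4_B, 3_A, 4_C, 1_E, 7_D]
  Swap root 4_B to index 3, re-heapify first 3 -> [4_C, 3_A, 1_E, 4_B, 7_D]
  Swap root 4_C to index 2, re-heapify first 2 -> [3_A, 1_E, 4_C, 4_B, 7_D]
  Swap root 3_A to index 1, re-heapify first 1 -> [1_E, 3_A, 4_C, 4_B, 7_D]
Final order: [1_E, 3_A, 4_C, 4_B, 7_D]
Equal keys:
  value 4: originally 4_B, 4_C; after sorting 4_C, 4_B -> order changed
Equal keys were reordered, so Heap Sort is not stable: heap construction and root-to-end swaps move elements without regard to the original order of equal keys. (One such input is enough; an unstable sort may happen to preserve order on other inputs, but it gives no guarantee.)
Answer: Not stable


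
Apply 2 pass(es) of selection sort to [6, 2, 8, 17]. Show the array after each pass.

Pass 1: Select minimum 2 at index 1, swap -> [2, 6, 8, 17]
Pass 2: Select minimum 6 at index 1, swap -> [2, 6, 8, 17]


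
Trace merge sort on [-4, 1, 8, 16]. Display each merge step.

Divide and conquer:
  Merge [-4] + [1] -> [-4, 1]
  Merge [8] + [16] -> [8, 16]
  Merge [-4, 1] + [8, 16] -> [-4, 1, 8, 16]


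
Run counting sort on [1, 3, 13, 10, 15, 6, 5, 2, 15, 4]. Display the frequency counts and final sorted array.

Count array: [0, 1, 1, 1, 1, 1, 1, 0, 0, 0, 1, 0, 0, 1, 0, 2]
(count[i] = number of elements equal to i)
Cumulative count: [0, 1, 2, 3, 4, 5, 6, 6, 6, 6, 7, 7, 7, 8, 8, 10]
Sorted: [1, 2, 3, 4, 5, 6, 10, 13, 15, 15]


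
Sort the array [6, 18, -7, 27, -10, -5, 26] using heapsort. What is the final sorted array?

Build heap: [27, 18, 26, 6, -10, -5, -7]
Extract 27: [26, 18, -5, 6, -10, -7, 27]
Extract 26: [18, 6, -5, -7, -10, 26, 27]
Extract 18: [6, -7, -5, -10, 18, 26, 27]
Extract 6: [-5, -7, -10, 6, 18, 26, 27]
Extract -5: [-7, -10, -5, 6, 18, 26, 27]
Extract -7: [-10, -7, -5, 6, 18, 26, 27]


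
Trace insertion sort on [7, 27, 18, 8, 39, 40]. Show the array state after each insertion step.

First element 7 is already 'sorted'
Insert 27: shifted 0 elements -> [7, 27, 18, 8, 39, 40]
Insert 18: shifted 1 elements -> [7, 18, 27, 8, 39, 40]
Insert 8: shifted 2 elements -> [7, 8, 18, 27, 39, 40]
Insert 39: shifted 0 elements -> [7, 8, 18, 27, 39, 40]
Insert 40: shifted 0 elements -> [7, 8, 18, 27, 39, 40]


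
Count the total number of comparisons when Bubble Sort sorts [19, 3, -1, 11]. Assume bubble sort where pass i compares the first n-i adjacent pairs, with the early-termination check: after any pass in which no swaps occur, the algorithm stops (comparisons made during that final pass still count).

Pass 1: compare adjacent pairs (0,1)..(2,3) = 3 comparison(s), 3 swap(s) -> [3, -1, 11, 19]
Pass 2: compare adjacent pairs (0,1)..(1,2) = 2 comparison(s), 1 swap(s) -> [-1, 3, 11, 19]
Pass 3: compare adjacent pairs (0,1)..(0,1) = 1 comparison(s), 0 swap(s) -> [-1, 3, 11, 19]
No swaps in this pass, so bubble sort stops here.
Total comparisons: 3 + 2 + 1 = 6


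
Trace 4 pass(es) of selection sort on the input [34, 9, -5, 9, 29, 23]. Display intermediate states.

Pass 1: Select minimum -5 at index 2, swap -> [-5, 9, 34, 9, 29, 23]
Pass 2: Select minimum 9 at index 1, swap -> [-5, 9, 34, 9, 29, 23]
Pass 3: Select minimum 9 at index 3, swap -> [-5, 9, 9, 34, 29, 23]
Pass 4: Select minimum 23 at index 5, swap -> [-5, 9, 9, 23, 29, 34]


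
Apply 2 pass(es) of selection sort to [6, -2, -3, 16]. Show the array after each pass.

Pass 1: Select minimum -3 at index 2, swap -> [-3, -2, 6, 16]
Pass 2: Select minimum -2 at index 1, swap -> [-3, -2, 6, 16]


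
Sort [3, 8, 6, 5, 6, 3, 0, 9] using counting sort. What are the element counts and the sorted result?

Count array: [1, 0, 0, 2, 0, 1, 2, 0, 1, 1]
(count[i] = number of elements equal to i)
Cumulative count: [1, 1, 1, 3, 3, 4, 6, 6, 7, 8]
Sorted: [0, 3, 3, 5, 6, 6, 8, 9]


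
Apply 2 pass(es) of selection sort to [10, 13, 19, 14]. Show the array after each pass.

Pass 1: Select minimum 10 at index 0, swap -> [10, 13, 19, 14]
Pass 2: Select minimum 13 at index 1, swap -> [10, 13, 19, 14]


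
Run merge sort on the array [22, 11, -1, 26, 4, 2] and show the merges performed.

Divide and conquer:
  Merge [11] + [-1] -> [-1, 11]
  Merge [22] + [-1, 11] -> [-1, 11, 22]
  Merge [4] + [2] -> [2, 4]
  Merge [26] + [2, 4] -> [2, 4, 26]
  Merge [-1, 11, 22] + [2, 4, 26] -> [-1, 2, 4, 11, 22, 26]


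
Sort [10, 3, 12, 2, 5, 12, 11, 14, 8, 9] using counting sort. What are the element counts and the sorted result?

Count array: [0, 0, 1, 1, 0, 1, 0, 0, 1, 1, 1, 1, 2, 0, 1]
(count[i] = number of elements equal to i)
Cumulative count: [0, 0, 1, 2, 2, 3, 3, 3, 4, 5, 6, 7, 9, 9, 10]
Sorted: [2, 3, 5, 8, 9, 10, 11, 12, 12, 14]


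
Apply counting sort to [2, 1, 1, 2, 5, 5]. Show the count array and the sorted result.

Count array: [0, 2, 2, 0, 0, 2]
(count[i] = number of elements equal to i)
Cumulative count: [0, 2, 4, 4, 4, 6]
Sorted: [1, 1, 2, 2, 5, 5]


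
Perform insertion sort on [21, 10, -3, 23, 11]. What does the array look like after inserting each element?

First element 21 is already 'sorted'
Insert 10: shifted 1 elements -> [10, 21, -3, 23, 11]
Insert -3: shifted 2 elements -> [-3, 10, 21, 23, 11]
Insert 23: shifted 0 elements -> [-3, 10, 21, 23, 11]
Insert 11: shifted 2 elements -> [-3, 10, 11, 21, 23]


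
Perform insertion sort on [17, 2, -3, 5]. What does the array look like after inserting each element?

First element 17 is already 'sorted'
Insert 2: shifted 1 elements -> [2, 17, -3, 5]
Insert -3: shifted 2 elements -> [-3, 2, 17, 5]
Insert 5: shifted 1 elements -> [-3, 2, 5, 17]


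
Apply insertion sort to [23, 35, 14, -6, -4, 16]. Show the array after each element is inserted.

First element 23 is already 'sorted'
Insert 35: shifted 0 elements -> [23, 35, 14, -6, -4, 16]
Insert 14: shifted 2 elements -> [14, 23, 35, -6, -4, 16]
Insert -6: shifted 3 elements -> [-6, 14, 23, 35, -4, 16]
Insert -4: shifted 3 elements -> [-6, -4, 14, 23, 35, 16]
Insert 16: shifted 2 elements -> [-6, -4, 14, 16, 23, 35]


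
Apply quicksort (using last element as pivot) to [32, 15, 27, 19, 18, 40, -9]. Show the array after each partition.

Partition 1: pivot=-9 at index 0 -> [-9, 15, 27, 19, 18, 40, 32]
Partition 2: pivot=32 at index 5 -> [-9, 15, 27, 19, 18, 32, 40]
Partition 3: pivot=18 at index 2 -> [-9, 15, 18, 19, 27, 32, 40]
Partition 4: pivot=27 at index 4 -> [-9, 15, 18, 19, 27, 32, 40]


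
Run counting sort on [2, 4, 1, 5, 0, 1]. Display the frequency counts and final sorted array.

Count array: [1, 2, 1, 0, 1, 1]
(count[i] = number of elements equal to i)
Cumulative count: [1, 3, 4, 4, 5, 6]
Sorted: [0, 1, 1, 2, 4, 5]


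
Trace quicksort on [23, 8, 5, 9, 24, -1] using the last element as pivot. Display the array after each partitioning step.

Partition 1: pivot=-1 at index 0 -> [-1, 8, 5, 9, 24, 23]
Partition 2: pivot=23 at index 4 -> [-1, 8, 5, 9, 23, 24]
Partition 3: pivot=9 at index 3 -> [-1, 8, 5, 9, 23, 24]
Partition 4: pivot=5 at index 1 -> [-1, 5, 8, 9, 23, 24]


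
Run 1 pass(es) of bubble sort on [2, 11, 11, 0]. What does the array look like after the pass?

After pass 1: [2, 11, 0, 11] (1 swaps)
Total swaps: 1


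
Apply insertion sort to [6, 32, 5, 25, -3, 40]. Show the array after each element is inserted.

First element 6 is already 'sorted'
Insert 32: shifted 0 elements -> [6, 32, 5, 25, -3, 40]
Insert 5: shifted 2 elements -> [5, 6, 32, 25, -3, 40]
Insert 25: shifted 1 elements -> [5, 6, 25, 32, -3, 40]
Insert -3: shifted 4 elements -> [-3, 5, 6, 25, 32, 40]
Insert 40: shifted 0 elements -> [-3, 5, 6, 25, 32, 40]


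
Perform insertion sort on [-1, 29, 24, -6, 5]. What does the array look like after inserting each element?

First element -1 is already 'sorted'
Insert 29: shifted 0 elements -> [-1, 29, 24, -6, 5]
Insert 24: shifted 1 elements -> [-1, 24, 29, -6, 5]
Insert -6: shifted 3 elements -> [-6, -1, 24, 29, 5]
Insert 5: shifted 2 elements -> [-6, -1, 5, 24, 29]


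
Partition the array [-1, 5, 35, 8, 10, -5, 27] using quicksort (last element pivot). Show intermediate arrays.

Partition 1: pivot=27 at index 5 -> [-1, 5, 8, 10, -5, 27, 35]
Partition 2: pivot=-5 at index 0 -> [-5, 5, 8, 10, -1, 27, 35]
Partition 3: pivot=-1 at index 1 -> [-5, -1, 8, 10, 5, 27, 35]
Partition 4: pivot=5 at index 2 -> [-5, -1, 5, 10, 8, 27, 35]
Partition 5: pivot=8 at index 3 -> [-5, -1, 5, 8, 10, 27, 35]


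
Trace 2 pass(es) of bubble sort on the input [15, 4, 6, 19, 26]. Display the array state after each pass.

After pass 1: [4, 6, 15, 19, 26] (2 swaps)
After pass 2: [4, 6, 15, 19, 26] (0 swaps)
Total swaps: 2


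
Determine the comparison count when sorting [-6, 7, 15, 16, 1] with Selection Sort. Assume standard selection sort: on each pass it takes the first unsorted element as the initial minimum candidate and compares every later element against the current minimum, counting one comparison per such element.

Pass 1: scan indices 1..4 for the minimum = 4 comparison(s); min is -6, place at index 0 -> [-6, 7, 15, 16, 1]
Pass 2: scan indices 2..4 for the minimum = 3 comparison(s); min is 1, place at index 1 -> [-6, 1, 15, 16, 7]
Pass 3: scan indices 3..4 for the minimum = 2 comparison(s); min is 7, place at index 2 -> [-6, 1, 7, 16, 15]
Pass 4: scan indices 4..4 for the minimum = 1 comparison(s); min is 15, place at index 3 -> [-6, 1, 7, 15, 16]
Selection sort always scans the whole unsorted suffix, so the count is (n-1) + (n-2) + ... + 1 = n(n-1)/2 = 5*4/2 = 10 regardless of the input order.
Total comparisons: 4 + 3 + 2 + 1 = 10


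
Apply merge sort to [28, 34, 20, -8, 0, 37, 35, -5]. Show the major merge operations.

Divide and conquer:
  Merge [28] + [34] -> [28, 34]
  Merge [20] + [-8] -> [-8, 20]
  Merge [28, 34] + [-8, 20] -> [-8, 20, 28, 34]
  Merge [0] + [37] -> [0, 37]
  Merge [35] + [-5] -> [-5, 35]
  Merge [0, 37] + [-5, 35] -> [-5, 0, 35, 37]
  Merge [-8, 20, 28, 34] + [-5, 0, 35, 37] -> [-8, -5, 0, 20, 28, 34, 35, 37]


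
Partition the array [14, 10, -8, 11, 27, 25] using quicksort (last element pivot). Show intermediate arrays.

Partition 1: pivot=25 at index 4 -> [14, 10, -8, 11, 25, 27]
Partition 2: pivot=11 at index 2 -> [10, -8, 11, 14, 25, 27]
Partition 3: pivot=-8 at index 0 -> [-8, 10, 11, 14, 25, 27]


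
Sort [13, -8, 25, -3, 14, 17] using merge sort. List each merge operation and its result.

Divide and conquer:
  Merge [-8] + [25] -> [-8, 25]
  Merge [13] + [-8, 25] -> [-8, 13, 25]
  Merge [14] + [17] -> [14, 17]
  Merge [-3] + [14, 17] -> [-3, 14, 17]
  Merge [-8, 13, 25] + [-3, 14, 17] -> [-8, -3, 13, 14, 17, 25]


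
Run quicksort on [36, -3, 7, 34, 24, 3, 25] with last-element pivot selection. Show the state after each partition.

Partition 1: pivot=25 at index 4 -> [-3, 7, 24, 3, 25, 34, 36]
Partition 2: pivot=3 at index 1 -> [-3, 3, 24, 7, 25, 34, 36]
Partition 3: pivot=7 at index 2 -> [-3, 3, 7, 24, 25, 34, 36]
Partition 4: pivot=36 at index 6 -> [-3, 3, 7, 24, 25, 34, 36]


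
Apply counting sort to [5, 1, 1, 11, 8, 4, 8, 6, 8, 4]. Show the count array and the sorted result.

Count array: [0, 2, 0, 0, 2, 1, 1, 0, 3, 0, 0, 1]
(count[i] = number of elements equal to i)
Cumulative count: [0, 2, 2, 2, 4, 5, 6, 6, 9, 9, 9, 10]
Sorted: [1, 1, 4, 4, 5, 6, 8, 8, 8, 11]


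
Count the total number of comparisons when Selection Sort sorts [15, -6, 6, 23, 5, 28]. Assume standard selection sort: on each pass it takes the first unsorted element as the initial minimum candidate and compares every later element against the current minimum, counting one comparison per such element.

Pass 1: scan indices 1..5 for the minimum = 5 comparison(s); min is -6, place at index 0 -> [-6, 15, 6, 23, 5, 28]
Pass 2: scan indices 2..5 for the minimum = 4 comparison(s); min is 5, place at index 1 -> [-6, 5, 6, 23, 15, 28]
Pass 3: scan indices 3..5 for the minimum = 3 comparison(s); min is 6, place at index 2 -> [-6, 5, 6, 23, 15, 28]
Pass 4: scan indices 4..5 for the minimum = 2 comparison(s); min is 15, place at index 3 -> [-6, 5, 6, 15, 23, 28]
Pass 5: scan indices 5..5 for the minimum = 1 comparison(s); min is 23, place at index 4 -> [-6, 5, 6, 15, 23, 28]
Selection sort always scans the whole unsorted suffix, so the count is (n-1) + (n-2) + ... + 1 = n(n-1)/2 = 6*5/2 = 15 regardless of the input order.
Total comparisons: 5 + 4 + 3 + 2 + 1 = 15


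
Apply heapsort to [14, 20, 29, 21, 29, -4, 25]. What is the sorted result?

Build heap: [29, 21, 29, 14, 20, -4, 25]
Extract 29: [29, 21, 25, 14, 20, -4, 29]
Extract 29: [25, 21, -4, 14, 20, 29, 29]
Extract 25: [21, 20, -4, 14, 25, 29, 29]
Extract 21: [20, 14, -4, 21, 25, 29, 29]
Extract 20: [14, -4, 20, 21, 25, 29, 29]
Extract 14: [-4, 14, 20, 21, 25, 29, 29]


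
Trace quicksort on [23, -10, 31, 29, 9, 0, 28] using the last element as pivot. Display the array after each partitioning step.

Partition 1: pivot=28 at index 4 -> [23, -10, 9, 0, 28, 29, 31]
Partition 2: pivot=0 at index 1 -> [-10, 0, 9, 23, 28, 29, 31]
Partition 3: pivot=23 at index 3 -> [-10, 0, 9, 23, 28, 29, 31]
Partition 4: pivot=31 at index 6 -> [-10, 0, 9, 23, 28, 29, 31]


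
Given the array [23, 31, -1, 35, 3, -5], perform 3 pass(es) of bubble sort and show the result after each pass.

After pass 1: [23, -1, 31, 3, -5, 35] (3 swaps)
After pass 2: [-1, 23, 3, -5, 31, 35] (3 swaps)
After pass 3: [-1, 3, -5, 23, 31, 35] (2 swaps)
Total swaps: 8


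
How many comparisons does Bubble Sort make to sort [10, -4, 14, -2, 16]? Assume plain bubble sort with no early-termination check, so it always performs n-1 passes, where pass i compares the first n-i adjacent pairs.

Pass 1: compare adjacent pairs (0,1)..(3,4) = 4 comparison(s), 2 swap(s) -> [-4, 10, -2, 14, 16]
Pass 2: compare adjacent pairs (0,1)..(2,3) = 3 comparison(s), 1 swap(s) -> [-4, -2, 10, 14, 16]
Pass 3: compare adjacent pairs (0,1)..(1,2) = 2 comparison(s), 0 swap(s) -> [-4, -2, 10, 14, 16]
Pass 4: compare adjacent pairs (0,1)..(0,1) = 1 comparison(s), 0 swap(s) -> [-4, -2, 10, 14, 16]
Total comparisons: 4 + 3 + 2 + 1 = 10


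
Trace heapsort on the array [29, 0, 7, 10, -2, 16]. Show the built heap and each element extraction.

Build heap: [29, 10, 16, 0, -2, 7]
Extract 29: [16, 10, 7, 0, -2, 29]
Extract 16: [10, 0, 7, -2, 16, 29]
Extract 10: [7, 0, -2, 10, 16, 29]
Extract 7: [0, -2, 7, 10, 16, 29]
Extract 0: [-2, 0, 7, 10, 16, 29]


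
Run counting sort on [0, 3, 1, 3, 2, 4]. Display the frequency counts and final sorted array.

Count array: [1, 1, 1, 2, 1]
(count[i] = number of elements equal to i)
Cumulative count: [1, 2, 3, 5, 6]
Sorted: [0, 1, 2, 3, 3, 4]


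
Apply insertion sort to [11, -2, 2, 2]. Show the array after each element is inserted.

First element 11 is already 'sorted'
Insert -2: shifted 1 elements -> [-2, 11, 2, 2]
Insert 2: shifted 1 elements -> [-2, 2, 11, 2]
Insert 2: shifted 1 elements -> [-2, 2, 2, 11]


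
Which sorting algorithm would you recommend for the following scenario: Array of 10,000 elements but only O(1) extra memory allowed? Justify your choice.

Best choice: Heapsort
Reason: Heapsort rearranges the array in place using O(1) auxiliary space and still guarantees O(n log n) time; quicksort partitions in place but needs Theta(log n) stack space for recursion (O(n) in the worst case), and mergesort requires O(n) auxiliary space


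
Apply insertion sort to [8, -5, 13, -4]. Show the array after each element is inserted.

First element 8 is already 'sorted'
Insert -5: shifted 1 elements -> [-5, 8, 13, -4]
Insert 13: shifted 0 elements -> [-5, 8, 13, -4]
Insert -4: shifted 2 elements -> [-5, -4, 8, 13]


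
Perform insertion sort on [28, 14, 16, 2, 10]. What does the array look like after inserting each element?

First element 28 is already 'sorted'
Insert 14: shifted 1 elements -> [14, 28, 16, 2, 10]
Insert 16: shifted 1 elements -> [14, 16, 28, 2, 10]
Insert 2: shifted 3 elements -> [2, 14, 16, 28, 10]
Insert 10: shifted 3 elements -> [2, 10, 14, 16, 28]


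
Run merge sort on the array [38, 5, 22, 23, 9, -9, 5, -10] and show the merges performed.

Divide and conquer:
  Merge [38] + [5] -> [5, 38]
  Merge [22] + [23] -> [22, 23]
  Merge [5, 38] + [22, 23] -> [5, 22, 23, 38]
  Merge [9] + [-9] -> [-9, 9]
  Merge [5] + [-10] -> [-10, 5]
  Merge [-9, 9] + [-10, 5] -> [-10, -9, 5, 9]
  Merge [5, 22, 23, 38] + [-10, -9, 5, 9] -> [-10, -9, 5, 5, 9, 22, 23, 38]


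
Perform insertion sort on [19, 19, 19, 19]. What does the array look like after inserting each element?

First element 19 is already 'sorted'
Insert 19: shifted 0 elements -> [19, 19, 19, 19]
Insert 19: shifted 0 elements -> [19, 19, 19, 19]
Insert 19: shifted 0 elements -> [19, 19, 19, 19]


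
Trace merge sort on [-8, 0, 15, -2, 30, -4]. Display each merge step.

Divide and conquer:
  Merge [0] + [15] -> [0, 15]
  Merge [-8] + [0, 15] -> [-8, 0, 15]
  Merge [30] + [-4] -> [-4, 30]
  Merge [-2] + [-4, 30] -> [-4, -2, 30]
  Merge [-8, 0, 15] + [-4, -2, 30] -> [-8, -4, -2, 0, 15, 30]


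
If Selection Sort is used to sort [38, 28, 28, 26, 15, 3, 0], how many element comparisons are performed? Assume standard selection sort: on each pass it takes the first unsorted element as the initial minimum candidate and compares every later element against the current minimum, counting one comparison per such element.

Pass 1: scan indices 1..6 for the minimum = 6 comparison(s); min is 0, place at index 0 -> [0, 28, 28, 26, 15, 3, 38]
Pass 2: scan indices 2..6 for the minimum = 5 comparison(s); min is 3, place at index 1 -> [0, 3, 28, 26, 15, 28, 38]
Pass 3: scan indices 3..6 for the minimum = 4 comparison(s); min is 15, place at index 2 -> [0, 3, 15, 26, 28, 28, 38]
Pass 4: scan indices 4..6 for the minimum = 3 comparison(s); min is 26, place at index 3 -> [0, 3, 15, 26, 28, 28, 38]
Pass 5: scan indices 5..6 for the minimum = 2 comparison(s); min is 28, place at index 4 -> [0, 3, 15, 26, 28, 28, 38]
Pass 6: scan indices 6..6 for the minimum = 1 comparison(s); min is 28, place at index 5 -> [0, 3, 15, 26, 28, 28, 38]
Selection sort always scans the whole unsorted suffix, so the count is (n-1) + (n-2) + ... + 1 = n(n-1)/2 = 7*6/2 = 21 regardless of the input order.
Total comparisons: 6 + 5 + 4 + 3 + 2 + 1 = 21


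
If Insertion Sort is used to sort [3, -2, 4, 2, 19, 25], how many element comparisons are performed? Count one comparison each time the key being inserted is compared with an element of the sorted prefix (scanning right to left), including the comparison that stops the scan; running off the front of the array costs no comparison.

Insert -2: 3 > -2 (shift), reached front = 1 comparison(s) -> [-2, 3, 4, 2, 19, 25]
Insert 4: 3 <= 4 (stop) = 1 comparison(s) -> [-2, 3, 4, 2, 19, 25]
Insert 2: 4 > 2 (shift), 3 > 2 (shift), -2 <= 2 (stop) = 3 comparison(s) -> [-2, 2, 3, 4, 19, 25]
Insert 19: 4 <= 19 (stop) = 1 comparison(s) -> [-2, 2, 3, 4, 19, 25]
Insert 25: 19 <= 25 (stop) = 1 comparison(s) -> [-2, 2, 3, 4, 19, 25]
Total comparisons: 1 + 1 + 3 + 1 + 1 = 7


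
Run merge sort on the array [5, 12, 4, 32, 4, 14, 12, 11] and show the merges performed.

Divide and conquer:
  Merge [5] + [12] -> [5, 12]
  Merge [4] + [32] -> [4, 32]
  Merge [5, 12] + [4, 32] -> [4, 5, 12, 32]
  Merge [4] + [14] -> [4, 14]
  Merge [12] + [11] -> [11, 12]
  Merge [4, 14] + [11, 12] -> [4, 11, 12, 14]
  Merge [4, 5, 12, 32] + [4, 11, 12, 14] -> [4, 4, 5, 11, 12, 12, 14, 32]


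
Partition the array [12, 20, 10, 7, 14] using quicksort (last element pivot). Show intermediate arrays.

Partition 1: pivot=14 at index 3 -> [12, 10, 7, 14, 20]
Partition 2: pivot=7 at index 0 -> [7, 10, 12, 14, 20]
Partition 3: pivot=12 at index 2 -> [7, 10, 12, 14, 20]


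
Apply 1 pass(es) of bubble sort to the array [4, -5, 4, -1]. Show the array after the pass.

After pass 1: [-5, 4, -1, 4] (2 swaps)
Total swaps: 2


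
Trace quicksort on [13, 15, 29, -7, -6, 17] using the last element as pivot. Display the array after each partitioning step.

Partition 1: pivot=17 at index 4 -> [13, 15, -7, -6, 17, 29]
Partition 2: pivot=-6 at index 1 -> [-7, -6, 13, 15, 17, 29]
Partition 3: pivot=15 at index 3 -> [-7, -6, 13, 15, 17, 29]


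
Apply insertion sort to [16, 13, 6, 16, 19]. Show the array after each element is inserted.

First element 16 is already 'sorted'
Insert 13: shifted 1 elements -> [13, 16, 6, 16, 19]
Insert 6: shifted 2 elements -> [6, 13, 16, 16, 19]
Insert 16: shifted 0 elements -> [6, 13, 16, 16, 19]
Insert 19: shifted 0 elements -> [6, 13, 16, 16, 19]


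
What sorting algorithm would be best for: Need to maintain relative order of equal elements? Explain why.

Best choice: Merge sort or Insertion sort
Reason: Both are stable; quicksort and heapsort are not stable


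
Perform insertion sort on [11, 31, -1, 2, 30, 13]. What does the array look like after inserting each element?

First element 11 is already 'sorted'
Insert 31: shifted 0 elements -> [11, 31, -1, 2, 30, 13]
Insert -1: shifted 2 elements -> [-1, 11, 31, 2, 30, 13]
Insert 2: shifted 2 elements -> [-1, 2, 11, 31, 30, 13]
Insert 30: shifted 1 elements -> [-1, 2, 11, 30, 31, 13]
Insert 13: shifted 2 elements -> [-1, 2, 11, 13, 30, 31]


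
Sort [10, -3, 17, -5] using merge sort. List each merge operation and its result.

Divide and conquer:
  Merge [10] + [-3] -> [-3, 10]
  Merge [17] + [-5] -> [-5, 17]
  Merge [-3, 10] + [-5, 17] -> [-5, -3, 10, 17]


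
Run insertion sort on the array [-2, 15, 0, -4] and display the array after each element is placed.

First element -2 is already 'sorted'
Insert 15: shifted 0 elements -> [-2, 15, 0, -4]
Insert 0: shifted 1 elements -> [-2, 0, 15, -4]
Insert -4: shifted 3 elements -> [-4, -2, 0, 15]


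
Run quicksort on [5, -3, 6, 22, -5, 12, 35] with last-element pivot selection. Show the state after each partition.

Partition 1: pivot=35 at index 6 -> [5, -3, 6, 22, -5, 12, 35]
Partition 2: pivot=12 at index 4 -> [5, -3, 6, -5, 12, 22, 35]
Partition 3: pivot=-5 at index 0 -> [-5, -3, 6, 5, 12, 22, 35]
Partition 4: pivot=5 at index 2 -> [-5, -3, 5, 6, 12, 22, 35]


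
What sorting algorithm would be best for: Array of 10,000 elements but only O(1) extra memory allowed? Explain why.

Best choice: Heapsort
Reason: Heapsort rearranges the array in place using O(1) auxiliary space and still guarantees O(n log n) time; quicksort partitions in place but needs Theta(log n) stack space for recursion (O(n) in the worst case), and mergesort requires O(n) auxiliary space


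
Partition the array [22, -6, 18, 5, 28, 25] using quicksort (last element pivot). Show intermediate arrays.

Partition 1: pivot=25 at index 4 -> [22, -6, 18, 5, 25, 28]
Partition 2: pivot=5 at index 1 -> [-6, 5, 18, 22, 25, 28]
Partition 3: pivot=22 at index 3 -> [-6, 5, 18, 22, 25, 28]


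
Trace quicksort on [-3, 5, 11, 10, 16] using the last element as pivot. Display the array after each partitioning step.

Partition 1: pivot=16 at index 4 -> [-3, 5, 11, 10, 16]
Partition 2: pivot=10 at index 2 -> [-3, 5, 10, 11, 16]
Partition 3: pivot=5 at index 1 -> [-3, 5, 10, 11, 16]


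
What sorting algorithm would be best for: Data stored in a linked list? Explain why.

Best choice: Merge sort
Reason: Merge sort doesn't require random access; can be done in O(1) extra space for linked lists


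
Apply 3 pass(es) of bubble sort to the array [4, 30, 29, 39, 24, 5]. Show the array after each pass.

After pass 1: [4, 29, 30, 24, 5, 39] (3 swaps)
After pass 2: [4, 29, 24, 5, 30, 39] (2 swaps)
After pass 3: [4, 24, 5, 29, 30, 39] (2 swaps)
Total swaps: 7


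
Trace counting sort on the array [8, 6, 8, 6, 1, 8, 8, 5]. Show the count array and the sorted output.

Count array: [0, 1, 0, 0, 0, 1, 2, 0, 4]
(count[i] = number of elements equal to i)
Cumulative count: [0, 1, 1, 1, 1, 2, 4, 4, 8]
Sorted: [1, 5, 6, 6, 8, 8, 8, 8]


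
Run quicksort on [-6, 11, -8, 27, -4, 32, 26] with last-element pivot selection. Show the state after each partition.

Partition 1: pivot=26 at index 4 -> [-6, 11, -8, -4, 26, 32, 27]
Partition 2: pivot=-4 at index 2 -> [-6, -8, -4, 11, 26, 32, 27]
Partition 3: pivot=-8 at index 0 -> [-8, -6, -4, 11, 26, 32, 27]
Partition 4: pivot=27 at index 5 -> [-8, -6, -4, 11, 26, 27, 32]


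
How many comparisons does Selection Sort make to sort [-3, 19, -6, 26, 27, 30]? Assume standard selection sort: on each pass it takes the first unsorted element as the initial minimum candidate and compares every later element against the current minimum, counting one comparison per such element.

Pass 1: scan indices 1..5 for the minimum = 5 comparison(s); min is -6, place at index 0 -> [-6, 19, -3, 26, 27, 30]
Pass 2: scan indices 2..5 for the minimum = 4 comparison(s); min is -3, place at index 1 -> [-6, -3, 19, 26, 27, 30]
Pass 3: scan indices 3..5 for the minimum = 3 comparison(s); min is 19, place at index 2 -> [-6, -3, 19, 26, 27, 30]
Pass 4: scan indices 4..5 for the minimum = 2 comparison(s); min is 26, place at index 3 -> [-6, -3, 19, 26, 27, 30]
Pass 5: scan indices 5..5 for the minimum = 1 comparison(s); min is 27, place at index 4 -> [-6, -3, 19, 26, 27, 30]
Selection sort always scans the whole unsorted suffix, so the count is (n-1) + (n-2) + ... + 1 = n(n-1)/2 = 6*5/2 = 15 regardless of the input order.
Total comparisons: 5 + 4 + 3 + 2 + 1 = 15


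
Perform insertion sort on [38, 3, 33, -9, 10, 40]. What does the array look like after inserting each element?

First element 38 is already 'sorted'
Insert 3: shifted 1 elements -> [3, 38, 33, -9, 10, 40]
Insert 33: shifted 1 elements -> [3, 33, 38, -9, 10, 40]
Insert -9: shifted 3 elements -> [-9, 3, 33, 38, 10, 40]
Insert 10: shifted 2 elements -> [-9, 3, 10, 33, 38, 40]
Insert 40: shifted 0 elements -> [-9, 3, 10, 33, 38, 40]


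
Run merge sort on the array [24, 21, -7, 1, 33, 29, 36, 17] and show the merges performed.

Divide and conquer:
  Merge [24] + [21] -> [21, 24]
  Merge [-7] + [1] -> [-7, 1]
  Merge [21, 24] + [-7, 1] -> [-7, 1, 21, 24]
  Merge [33] + [29] -> [29, 33]
  Merge [36] + [17] -> [17, 36]
  Merge [29, 33] + [17, 36] -> [17, 29, 33, 36]
  Merge [-7, 1, 21, 24] + [17, 29, 33, 36] -> [-7, 1, 17, 21, 24, 29, 33, 36]


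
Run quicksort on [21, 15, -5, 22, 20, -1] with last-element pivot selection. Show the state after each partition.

Partition 1: pivot=-1 at index 1 -> [-5, -1, 21, 22, 20, 15]
Partition 2: pivot=15 at index 2 -> [-5, -1, 15, 22, 20, 21]
Partition 3: pivot=21 at index 4 -> [-5, -1, 15, 20, 21, 22]


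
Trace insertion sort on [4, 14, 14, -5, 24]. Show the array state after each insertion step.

First element 4 is already 'sorted'
Insert 14: shifted 0 elements -> [4, 14, 14, -5, 24]
Insert 14: shifted 0 elements -> [4, 14, 14, -5, 24]
Insert -5: shifted 3 elements -> [-5, 4, 14, 14, 24]
Insert 24: shifted 0 elements -> [-5, 4, 14, 14, 24]


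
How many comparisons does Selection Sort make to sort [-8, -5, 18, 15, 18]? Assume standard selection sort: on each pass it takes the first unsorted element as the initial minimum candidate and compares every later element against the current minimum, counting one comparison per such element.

Pass 1: scan indices 1..4 for the minimum = 4 comparison(s); min is -8, place at index 0 -> [-8, -5, 18, 15, 18]
Pass 2: scan indices 2..4 for the minimum = 3 comparison(s); min is -5, place at index 1 -> [-8, -5, 18, 15, 18]
Pass 3: scan indices 3..4 for the minimum = 2 comparison(s); min is 15, place at index 2 -> [-8, -5, 15, 18, 18]
Pass 4: scan indices 4..4 for the minimum = 1 comparison(s); min is 18, place at index 3 -> [-8, -5, 15, 18, 18]
Selection sort always scans the whole unsorted suffix, so the count is (n-1) + (n-2) + ... + 1 = n(n-1)/2 = 5*4/2 = 10 regardless of the input order.
Total comparisons: 4 + 3 + 2 + 1 = 10


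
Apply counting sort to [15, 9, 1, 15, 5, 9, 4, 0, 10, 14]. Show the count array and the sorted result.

Count array: [1, 1, 0, 0, 1, 1, 0, 0, 0, 2, 1, 0, 0, 0, 1, 2]
(count[i] = number of elements equal to i)
Cumulative count: [1, 2, 2, 2, 3, 4, 4, 4, 4, 6, 7, 7, 7, 7, 8, 10]
Sorted: [0, 1, 4, 5, 9, 9, 10, 14, 15, 15]


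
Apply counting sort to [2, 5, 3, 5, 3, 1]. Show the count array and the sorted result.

Count array: [0, 1, 1, 2, 0, 2]
(count[i] = number of elements equal to i)
Cumulative count: [0, 1, 2, 4, 4, 6]
Sorted: [1, 2, 3, 3, 5, 5]


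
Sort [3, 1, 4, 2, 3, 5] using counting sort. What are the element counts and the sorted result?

Count array: [0, 1, 1, 2, 1, 1]
(count[i] = number of elements equal to i)
Cumulative count: [0, 1, 2, 4, 5, 6]
Sorted: [1, 2, 3, 3, 4, 5]


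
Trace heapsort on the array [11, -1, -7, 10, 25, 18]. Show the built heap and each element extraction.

Build heap: [25, 11, 18, 10, -1, -7]
Extract 25: [18, 11, -7, 10, -1, 25]
Extract 18: [11, 10, -7, -1, 18, 25]
Extract 11: [10, -1, -7, 11, 18, 25]
Extract 10: [-1, -7, 10, 11, 18, 25]
Extract -1: [-7, -1, 10, 11, 18, 25]


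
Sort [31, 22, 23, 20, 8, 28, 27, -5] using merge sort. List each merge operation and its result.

Divide and conquer:
  Merge [31] + [22] -> [22, 31]
  Merge [23] + [20] -> [20, 23]
  Merge [22, 31] + [20, 23] -> [20, 22, 23, 31]
  Merge [8] + [28] -> [8, 28]
  Merge [27] + [-5] -> [-5, 27]
  Merge [8, 28] + [-5, 27] -> [-5, 8, 27, 28]
  Merge [20, 22, 23, 31] + [-5, 8, 27, 28] -> [-5, 8, 20, 22, 23, 27, 28, 31]


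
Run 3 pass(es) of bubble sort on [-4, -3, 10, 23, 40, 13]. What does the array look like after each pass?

After pass 1: [-4, -3, 10, 23, 13, 40] (1 swaps)
After pass 2: [-4, -3, 10, 13, 23, 40] (1 swaps)
After pass 3: [-4, -3, 10, 13, 23, 40] (0 swaps)
Total swaps: 2


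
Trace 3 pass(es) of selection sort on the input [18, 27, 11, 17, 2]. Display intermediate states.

Pass 1: Select minimum 2 at index 4, swap -> [2, 27, 11, 17, 18]
Pass 2: Select minimum 11 at index 2, swap -> [2, 11, 27, 17, 18]
Pass 3: Select minimum 17 at index 3, swap -> [2, 11, 17, 27, 18]


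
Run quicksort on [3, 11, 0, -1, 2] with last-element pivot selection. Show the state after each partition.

Partition 1: pivot=2 at index 2 -> [0, -1, 2, 11, 3]
Partition 2: pivot=-1 at index 0 -> [-1, 0, 2, 11, 3]
Partition 3: pivot=3 at index 3 -> [-1, 0, 2, 3, 11]


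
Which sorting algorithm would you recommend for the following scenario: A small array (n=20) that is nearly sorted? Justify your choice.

Best choice: Insertion sort
Reason: Insertion sort is O(n) for nearly sorted arrays and has low overhead


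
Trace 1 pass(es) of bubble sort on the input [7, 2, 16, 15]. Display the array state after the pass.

After pass 1: [2, 7, 15, 16] (2 swaps)
Total swaps: 2


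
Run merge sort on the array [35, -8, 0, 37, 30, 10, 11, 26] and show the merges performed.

Divide and conquer:
  Merge [35] + [-8] -> [-8, 35]
  Merge [0] + [37] -> [0, 37]
  Merge [-8, 35] + [0, 37] -> [-8, 0, 35, 37]
  Merge [30] + [10] -> [10, 30]
  Merge [11] + [26] -> [11, 26]
  Merge [10, 30] + [11, 26] -> [10, 11, 26, 30]
  Merge [-8, 0, 35, 37] + [10, 11, 26, 30] -> [-8, 0, 10, 11, 26, 30, 35, 37]


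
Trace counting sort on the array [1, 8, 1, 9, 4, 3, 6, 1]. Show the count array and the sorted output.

Count array: [0, 3, 0, 1, 1, 0, 1, 0, 1, 1]
(count[i] = number of elements equal to i)
Cumulative count: [0, 3, 3, 4, 5, 5, 6, 6, 7, 8]
Sorted: [1, 1, 1, 3, 4, 6, 8, 9]


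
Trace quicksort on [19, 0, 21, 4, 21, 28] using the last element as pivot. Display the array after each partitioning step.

Partition 1: pivot=28 at index 5 -> [19, 0, 21, 4, 21, 28]
Partition 2: pivot=21 at index 4 -> [19, 0, 21, 4, 21, 28]
Partition 3: pivot=4 at index 1 -> [0, 4, 21, 19, 21, 28]
Partition 4: pivot=19 at index 2 -> [0, 4, 19, 21, 21, 28]


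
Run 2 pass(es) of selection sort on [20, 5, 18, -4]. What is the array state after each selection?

Pass 1: Select minimum -4 at index 3, swap -> [-4, 5, 18, 20]
Pass 2: Select minimum 5 at index 1, swap -> [-4, 5, 18, 20]


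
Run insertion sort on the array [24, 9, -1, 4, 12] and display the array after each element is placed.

First element 24 is already 'sorted'
Insert 9: shifted 1 elements -> [9, 24, -1, 4, 12]
Insert -1: shifted 2 elements -> [-1, 9, 24, 4, 12]
Insert 4: shifted 2 elements -> [-1, 4, 9, 24, 12]
Insert 12: shifted 1 elements -> [-1, 4, 9, 12, 24]


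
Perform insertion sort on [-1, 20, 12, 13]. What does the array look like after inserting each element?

First element -1 is already 'sorted'
Insert 20: shifted 0 elements -> [-1, 20, 12, 13]
Insert 12: shifted 1 elements -> [-1, 12, 20, 13]
Insert 13: shifted 1 elements -> [-1, 12, 13, 20]


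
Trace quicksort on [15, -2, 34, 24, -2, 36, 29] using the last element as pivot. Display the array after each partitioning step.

Partition 1: pivot=29 at index 4 -> [15, -2, 24, -2, 29, 36, 34]
Partition 2: pivot=-2 at index 1 -> [-2, -2, 24, 15, 29, 36, 34]
Partition 3: pivot=15 at index 2 -> [-2, -2, 15, 24, 29, 36, 34]
Partition 4: pivot=34 at index 5 -> [-2, -2, 15, 24, 29, 34, 36]


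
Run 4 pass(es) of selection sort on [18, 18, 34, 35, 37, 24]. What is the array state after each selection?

Pass 1: Select minimum 18 at index 0, swap -> [18, 18, 34, 35, 37, 24]
Pass 2: Select minimum 18 at index 1, swap -> [18, 18, 34, 35, 37, 24]
Pass 3: Select minimum 24 at index 5, swap -> [18, 18, 24, 35, 37, 34]
Pass 4: Select minimum 34 at index 5, swap -> [18, 18, 24, 34, 37, 35]


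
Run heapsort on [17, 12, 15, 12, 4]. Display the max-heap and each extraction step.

Build heap: [17, 12, 15, 12, 4]
Extract 17: [15, 12, 4, 12, 17]
Extract 15: [12, 12, 4, 15, 17]
Extract 12: [12, 4, 12, 15, 17]
Extract 12: [4, 12, 12, 15, 17]


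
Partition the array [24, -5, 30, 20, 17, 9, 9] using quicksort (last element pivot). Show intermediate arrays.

Partition 1: pivot=9 at index 2 -> [-5, 9, 9, 20, 17, 24, 30]
Partition 2: pivot=9 at index 1 -> [-5, 9, 9, 20, 17, 24, 30]
Partition 3: pivot=30 at index 6 -> [-5, 9, 9, 20, 17, 24, 30]
Partition 4: pivot=24 at index 5 -> [-5, 9, 9, 20, 17, 24, 30]
Partition 5: pivot=17 at index 3 -> [-5, 9, 9, 17, 20, 24, 30]


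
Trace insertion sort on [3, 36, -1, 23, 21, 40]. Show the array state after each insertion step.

First element 3 is already 'sorted'
Insert 36: shifted 0 elements -> [3, 36, -1, 23, 21, 40]
Insert -1: shifted 2 elements -> [-1, 3, 36, 23, 21, 40]
Insert 23: shifted 1 elements -> [-1, 3, 23, 36, 21, 40]
Insert 21: shifted 2 elements -> [-1, 3, 21, 23, 36, 40]
Insert 40: shifted 0 elements -> [-1, 3, 21, 23, 36, 40]


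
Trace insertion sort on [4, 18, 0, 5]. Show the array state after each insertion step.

First element 4 is already 'sorted'
Insert 18: shifted 0 elements -> [4, 18, 0, 5]
Insert 0: shifted 2 elements -> [0, 4, 18, 5]
Insert 5: shifted 1 elements -> [0, 4, 5, 18]


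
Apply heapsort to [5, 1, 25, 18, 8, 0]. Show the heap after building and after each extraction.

Build heap: [25, 18, 5, 1, 8, 0]
Extract 25: [18, 8, 5, 1, 0, 25]
Extract 18: [8, 1, 5, 0, 18, 25]
Extract 8: [5, 1, 0, 8, 18, 25]
Extract 5: [1, 0, 5, 8, 18, 25]
Extract 1: [0, 1, 5, 8, 18, 25]


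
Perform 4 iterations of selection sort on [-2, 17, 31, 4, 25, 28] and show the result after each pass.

Pass 1: Select minimum -2 at index 0, swap -> [-2, 17, 31, 4, 25, 28]
Pass 2: Select minimum 4 at index 3, swap -> [-2, 4, 31, 17, 25, 28]
Pass 3: Select minimum 17 at index 3, swap -> [-2, 4, 17, 31, 25, 28]
Pass 4: Select minimum 25 at index 4, swap -> [-2, 4, 17, 25, 31, 28]


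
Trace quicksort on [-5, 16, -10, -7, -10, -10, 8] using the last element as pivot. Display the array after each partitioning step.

Partition 1: pivot=8 at index 5 -> [-5, -10, -7, -10, -10, 8, 16]
Partition 2: pivot=-10 at index 2 -> [-10, -10, -10, -5, -7, 8, 16]
Partition 3: pivot=-10 at index 1 -> [-10, -10, -10, -5, -7, 8, 16]
Partition 4: pivot=-7 at index 3 -> [-10, -10, -10, -7, -5, 8, 16]


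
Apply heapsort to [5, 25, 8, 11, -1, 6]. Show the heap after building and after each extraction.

Build heap: [25, 11, 8, 5, -1, 6]
Extract 25: [11, 6, 8, 5, -1, 25]
Extract 11: [8, 6, -1, 5, 11, 25]
Extract 8: [6, 5, -1, 8, 11, 25]
Extract 6: [5, -1, 6, 8, 11, 25]
Extract 5: [-1, 5, 6, 8, 11, 25]


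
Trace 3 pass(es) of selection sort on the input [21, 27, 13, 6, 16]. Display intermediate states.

Pass 1: Select minimum 6 at index 3, swap -> [6, 27, 13, 21, 16]
Pass 2: Select minimum 13 at index 2, swap -> [6, 13, 27, 21, 16]
Pass 3: Select minimum 16 at index 4, swap -> [6, 13, 16, 21, 27]


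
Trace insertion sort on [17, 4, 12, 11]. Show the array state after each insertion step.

First element 17 is already 'sorted'
Insert 4: shifted 1 elements -> [4, 17, 12, 11]
Insert 12: shifted 1 elements -> [4, 12, 17, 11]
Insert 11: shifted 2 elements -> [4, 11, 12, 17]


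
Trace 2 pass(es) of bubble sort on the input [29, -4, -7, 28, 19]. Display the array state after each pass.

After pass 1: [-4, -7, 28, 19, 29] (4 swaps)
After pass 2: [-7, -4, 19, 28, 29] (2 swaps)
Total swaps: 6


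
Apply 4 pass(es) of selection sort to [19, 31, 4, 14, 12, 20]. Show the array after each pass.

Pass 1: Select minimum 4 at index 2, swap -> [4, 31, 19, 14, 12, 20]
Pass 2: Select minimum 12 at index 4, swap -> [4, 12, 19, 14, 31, 20]
Pass 3: Select minimum 14 at index 3, swap -> [4, 12, 14, 19, 31, 20]
Pass 4: Select minimum 19 at index 3, swap -> [4, 12, 14, 19, 31, 20]


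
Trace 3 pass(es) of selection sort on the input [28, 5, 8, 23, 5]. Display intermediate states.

Pass 1: Select minimum 5 at index 1, swap -> [5, 28, 8, 23, 5]
Pass 2: Select minimum 5 at index 4, swap -> [5, 5, 8, 23, 28]
Pass 3: Select minimum 8 at index 2, swap -> [5, 5, 8, 23, 28]


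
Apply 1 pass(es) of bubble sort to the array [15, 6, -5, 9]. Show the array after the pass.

After pass 1: [6, -5, 9, 15] (3 swaps)
Total swaps: 3


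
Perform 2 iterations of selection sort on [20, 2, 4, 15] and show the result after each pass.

Pass 1: Select minimum 2 at index 1, swap -> [2, 20, 4, 15]
Pass 2: Select minimum 4 at index 2, swap -> [2, 4, 20, 15]
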